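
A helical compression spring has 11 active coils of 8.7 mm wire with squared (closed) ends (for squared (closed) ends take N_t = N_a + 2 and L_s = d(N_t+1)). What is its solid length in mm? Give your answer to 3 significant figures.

122 mm

squared (closed) ends: N_t = N_a + 2 = 11 + 2 = 13
L_s = d·(N_t+1) = 8.7 × 14 = 121.8 mm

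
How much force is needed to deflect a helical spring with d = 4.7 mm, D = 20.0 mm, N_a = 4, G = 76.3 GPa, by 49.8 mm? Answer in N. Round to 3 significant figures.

k = Gd⁴/(8D³N_a) = (76.3×10³)(4.7⁴)/(8·20.0³·4) = 145.44 N/mm
F = k·δ = 145.44 × 49.8 = 7242.8 N

7240 N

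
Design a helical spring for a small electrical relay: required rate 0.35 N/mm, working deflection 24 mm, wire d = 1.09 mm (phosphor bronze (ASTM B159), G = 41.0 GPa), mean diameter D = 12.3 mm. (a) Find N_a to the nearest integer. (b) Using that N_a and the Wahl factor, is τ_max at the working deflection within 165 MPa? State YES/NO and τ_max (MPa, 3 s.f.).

N_a = Gd⁴/(8D³k) = (41.0×10³)(1.09⁴)/(8·12.3³·0.35) = 11.11 → N_a = 11
Actual rate k = Gd⁴/(8D³·11) = 0.35342 N/mm
Working load F = kδ = 0.35342·24 = 8.4821 N
C = 12.3/1.09 = 11.2844; K_W = (4C−1)/(4C−4)+0.615/C = 1.1274
τ_max = K_W·8FD/(πd³) = 1.1274·205.15 = 231.29 MPa
τ_max > 165 MPa → exceeds allowable

(a) 11 coils; (b) NO, τ_max = 231 MPa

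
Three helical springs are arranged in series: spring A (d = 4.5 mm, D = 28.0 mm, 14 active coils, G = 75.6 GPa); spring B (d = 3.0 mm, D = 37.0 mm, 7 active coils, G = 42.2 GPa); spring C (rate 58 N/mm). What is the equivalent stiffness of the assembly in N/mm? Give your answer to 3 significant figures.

1.08 N/mm

k_A = Gd⁴/(8D³N_a) = (75.6×10³)(4.5⁴)/(8·28.0³·14) = 12.609 N/mm
k_B = Gd⁴/(8D³N_a) = (42.2×10³)(3.0⁴)/(8·37.0³·7) = 1.205 N/mm
Series: 1/k_eq = 1/12.609 + 1/1.205 + 1/58 = 0.92639; k_eq = 1.0795 N/mm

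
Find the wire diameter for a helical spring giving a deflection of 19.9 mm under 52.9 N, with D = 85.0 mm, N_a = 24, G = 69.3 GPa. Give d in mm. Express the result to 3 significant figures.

Required rate k = F/δ = 52.9/19.9 = 2.6583 N/mm
d = (8D³N_a·k / G)^(1/4) = (8·85.0³·24·2.6583 / (69.3×10³))^0.25
  = (4523)^0.25 = 8.2008 mm

8.20 mm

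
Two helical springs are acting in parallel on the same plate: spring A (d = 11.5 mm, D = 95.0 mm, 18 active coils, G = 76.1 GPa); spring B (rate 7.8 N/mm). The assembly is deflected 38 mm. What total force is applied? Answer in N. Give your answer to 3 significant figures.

706 N

k_A = Gd⁴/(8D³N_a) = (76.1×10³)(11.5⁴)/(8·95.0³·18) = 10.781 N/mm
Parallel: k_eq = 10.781 + 7.8 = 18.581 N/mm
F = k_eq·δ = 18.581·38 = 706.06 N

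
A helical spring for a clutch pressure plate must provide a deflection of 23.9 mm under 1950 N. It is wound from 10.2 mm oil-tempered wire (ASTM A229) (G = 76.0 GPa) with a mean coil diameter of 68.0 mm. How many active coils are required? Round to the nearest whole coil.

4

Required rate k = F/δ = 1950/23.9 = 81.59 N/mm
N_a = Gd⁴/(8D³k) = (76.0×10³ × 10.2⁴)/(8 × 68.0³ × 81.59)
    = 8.22648e+08 / 2.05236e+08 = 4.008 → 4 coils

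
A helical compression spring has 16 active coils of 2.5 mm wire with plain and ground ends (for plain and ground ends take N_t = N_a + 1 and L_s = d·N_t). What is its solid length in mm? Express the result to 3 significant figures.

plain and ground ends: N_t = N_a + 1 = 16 + 1 = 17
L_s = d·N_t = 2.5 × 17 = 42.5 mm

42.5 mm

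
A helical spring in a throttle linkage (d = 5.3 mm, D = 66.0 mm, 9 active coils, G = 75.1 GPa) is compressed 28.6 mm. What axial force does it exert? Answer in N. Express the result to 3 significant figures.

k = Gd⁴/(8D³N_a) = (75.1×10³)(5.3⁴)/(8·66.0³·9) = 2.8627 N/mm
F = k·δ = 2.8627 × 28.6 = 81.874 N

81.9 N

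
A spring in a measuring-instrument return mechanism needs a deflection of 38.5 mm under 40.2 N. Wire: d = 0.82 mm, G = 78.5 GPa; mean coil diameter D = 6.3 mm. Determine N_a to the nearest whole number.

17

Required rate k = F/δ = 40.2/38.5 = 1.0442 N/mm
N_a = Gd⁴/(8D³k) = (78.5×10³ × 0.82⁴)/(8 × 6.3³ × 1.0442)
    = 35491.6 / 2088.7 = 16.99 → 17 coils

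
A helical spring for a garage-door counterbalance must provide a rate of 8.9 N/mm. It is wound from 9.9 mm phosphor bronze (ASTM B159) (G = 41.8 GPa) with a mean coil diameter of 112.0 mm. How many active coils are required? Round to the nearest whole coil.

N_a = Gd⁴/(8D³k) = (41.8×10³ × 9.9⁴)/(8 × 112.0³ × 8.9)
    = 4.01529e+08 / 1.00031e+08 = 4.014 → 4 coils

4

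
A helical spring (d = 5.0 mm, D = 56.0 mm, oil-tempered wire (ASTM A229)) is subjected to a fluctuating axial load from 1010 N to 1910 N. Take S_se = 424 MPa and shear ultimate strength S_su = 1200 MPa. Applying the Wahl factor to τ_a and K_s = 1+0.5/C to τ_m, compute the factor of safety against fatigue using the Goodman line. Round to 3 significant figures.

C = D/d = 56.0/5.0 = 11.2000; K_W = (4C−1)/(4C−4)+0.615/C = 1.1284; K_s = 1+0.5/C = 1.0446
F_a = (F_max−F_min)/2 = 450 N; F_m = (F_max+F_min)/2 = 1460 N
τ_a = K_W·8F_aD/(πd³) = 1.1284 × 513.37 = 579.31 MPa
τ_m = K_s·8F_mD/(πd³) = 1.0446 × 1665.6 = 1740 MPa
Goodman: 1/n_f = τ_a/S_se + τ_m/S_su = 579.31/424 + 1740/1200 = 1.36629 + 1.44997 = 2.8163
n_f = 1/2.8163 = 0.3551

0.355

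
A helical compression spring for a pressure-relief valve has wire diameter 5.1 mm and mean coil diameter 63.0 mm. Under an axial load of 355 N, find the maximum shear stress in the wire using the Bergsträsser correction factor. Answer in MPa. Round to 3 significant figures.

476 MPa

Spring index C = D/d = 63.0/5.1 = 12.3529
K_B = (4C+2)/(4C−3) = 51.412/46.412 = 1.1077
τ₀ = 8FD/(πd³) = 8·355·63.0/(π·5.1³) = 178920/416.74 = 429.34 MPa
τ_max = K·τ₀ = 1.1077 × 429.34 = 475.59 MPa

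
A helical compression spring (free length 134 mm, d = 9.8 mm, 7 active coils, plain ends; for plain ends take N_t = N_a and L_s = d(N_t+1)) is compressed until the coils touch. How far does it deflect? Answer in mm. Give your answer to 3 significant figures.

55.6 mm

N_t = 7; L_s = 9.8·8 = 78.4 mm
δ_solid = L₀ − L_s = 134 − 78.4 = 55.6 mm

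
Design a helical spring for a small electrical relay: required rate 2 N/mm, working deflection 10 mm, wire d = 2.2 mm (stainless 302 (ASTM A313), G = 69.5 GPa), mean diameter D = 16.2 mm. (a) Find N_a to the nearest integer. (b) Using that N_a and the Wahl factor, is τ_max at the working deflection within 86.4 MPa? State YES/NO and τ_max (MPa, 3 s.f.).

(a) 24 coils; (b) NO, τ_max = 92.8 MPa

N_a = Gd⁴/(8D³k) = (69.5×10³)(2.2⁴)/(8·16.2³·2) = 23.93 → N_a = 24
Actual rate k = Gd⁴/(8D³·24) = 1.9945 N/mm
Working load F = kδ = 1.9945·10 = 19.945 N
C = 16.2/2.2 = 7.3636; K_W = (4C−1)/(4C−4)+0.615/C = 1.2014
τ_max = K_W·8FD/(πd³) = 1.2014·77.271 = 92.831 MPa
τ_max > 86.4 MPa → exceeds allowable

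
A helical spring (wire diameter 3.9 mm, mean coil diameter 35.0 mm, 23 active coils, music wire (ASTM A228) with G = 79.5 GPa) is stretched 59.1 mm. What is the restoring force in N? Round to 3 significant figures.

k = Gd⁴/(8D³N_a) = (79.5×10³)(3.9⁴)/(8·35.0³·23) = 2.3313 N/mm
F = k·δ = 2.3313 × 59.1 = 137.78 N

138 N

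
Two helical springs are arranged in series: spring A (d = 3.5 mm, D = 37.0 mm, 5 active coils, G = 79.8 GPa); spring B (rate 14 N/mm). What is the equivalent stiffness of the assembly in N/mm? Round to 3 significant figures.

k_A = Gd⁴/(8D³N_a) = (79.8×10³)(3.5⁴)/(8·37.0³·5) = 5.9103 N/mm
Series: 1/k_eq = 1/5.9103 + 1/14 = 0.24062; k_eq = 4.1559 N/mm

4.16 N/mm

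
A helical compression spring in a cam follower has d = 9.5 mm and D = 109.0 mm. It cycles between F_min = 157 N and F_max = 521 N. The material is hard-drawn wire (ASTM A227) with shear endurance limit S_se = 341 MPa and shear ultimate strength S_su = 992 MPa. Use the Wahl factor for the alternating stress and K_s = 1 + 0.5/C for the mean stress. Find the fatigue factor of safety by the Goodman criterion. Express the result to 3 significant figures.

3.23

C = D/d = 109.0/9.5 = 11.4737; K_W = (4C−1)/(4C−4)+0.615/C = 1.1252; K_s = 1+0.5/C = 1.0436
F_a = (F_max−F_min)/2 = 182 N; F_m = (F_max+F_min)/2 = 339 N
τ_a = K_W·8F_aD/(πd³) = 1.1252 × 58.921 = 66.298 MPa
τ_m = K_s·8F_mD/(πd³) = 1.0436 × 109.75 = 114.53 MPa
Goodman: 1/n_f = τ_a/S_se + τ_m/S_su = 66.298/341 + 114.53/992 = 0.19442 + 0.11545 = 0.30988
n_f = 1/0.30988 = 3.227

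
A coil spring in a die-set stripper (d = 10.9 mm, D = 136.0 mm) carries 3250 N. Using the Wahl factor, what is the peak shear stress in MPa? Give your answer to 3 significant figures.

Spring index C = D/d = 136.0/10.9 = 12.4771
K_W = (4C−1)/(4C−4) + 0.615/C = 48.908/45.908 + 0.0493 = 1.1146
τ₀ = 8FD/(πd³) = 8·3250·136.0/(π·10.9³) = 3.536e+06/4068.5 = 869.13 MPa
τ_max = K·τ₀ = 1.1146 × 869.13 = 968.76 MPa

969 MPa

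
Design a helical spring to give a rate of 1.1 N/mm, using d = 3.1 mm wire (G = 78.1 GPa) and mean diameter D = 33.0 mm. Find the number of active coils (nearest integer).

N_a = Gd⁴/(8D³k) = (78.1×10³ × 3.1⁴)/(8 × 33.0³ × 1.1)
    = 7.2127e+06 / 316246 = 22.81 → 23 coils

23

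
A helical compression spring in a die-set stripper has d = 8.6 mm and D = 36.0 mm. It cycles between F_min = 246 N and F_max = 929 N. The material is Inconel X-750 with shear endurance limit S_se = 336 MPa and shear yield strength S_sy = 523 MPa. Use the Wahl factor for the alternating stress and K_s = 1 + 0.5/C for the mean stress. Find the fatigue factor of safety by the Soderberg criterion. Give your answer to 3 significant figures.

2.61

C = D/d = 36.0/8.6 = 4.1860; K_W = (4C−1)/(4C−4)+0.615/C = 1.3823; K_s = 1+0.5/C = 1.1194
F_a = (F_max−F_min)/2 = 341.5 N; F_m = (F_max+F_min)/2 = 587.5 N
τ_a = K_W·8F_aD/(πd³) = 1.3823 × 49.22 = 68.037 MPa
τ_m = K_s·8F_mD/(πd³) = 1.1194 × 84.675 = 94.789 MPa
Soderberg: 1/n_f = τ_a/S_se + τ_m/S_sy = 68.037/336 + 94.789/523 = 0.20249 + 0.18124 = 0.38373
n_f = 1/0.38373 = 2.606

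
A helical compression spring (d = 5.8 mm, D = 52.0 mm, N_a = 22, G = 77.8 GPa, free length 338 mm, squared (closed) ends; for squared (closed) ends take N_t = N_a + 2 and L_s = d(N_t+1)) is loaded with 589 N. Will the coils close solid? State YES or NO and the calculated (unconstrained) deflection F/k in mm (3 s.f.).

k = Gd⁴/(8D³N_a) = (77.8×10³)(5.8⁴)/(8·52.0³·22) = 3.5577 N/mm
N_t = 24; L_s = 5.8·25 = 145 mm; δ_solid = L₀ − L_s = 338 − 145 = 193 mm
δ = F/k = 589/3.5577 = 165.56 mm
δ < δ_solid → spring does not go solid

NO, δ = 166 mm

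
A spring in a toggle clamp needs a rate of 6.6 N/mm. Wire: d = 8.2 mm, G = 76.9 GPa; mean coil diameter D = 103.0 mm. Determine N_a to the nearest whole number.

N_a = Gd⁴/(8D³k) = (76.9×10³ × 8.2⁴)/(8 × 103.0³ × 6.6)
    = 3.47682e+08 / 5.7696e+07 = 6.026 → 6 coils

6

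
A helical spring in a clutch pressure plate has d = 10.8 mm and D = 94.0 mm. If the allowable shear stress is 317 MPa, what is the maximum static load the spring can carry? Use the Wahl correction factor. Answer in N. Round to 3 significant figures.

1430 N

C = D/d = 94.0/10.8 = 8.7037
K_W = (4C−1)/(4C−4) + 0.615/C = 33.815/30.815 + 0.0707 = 1.1680
τ_max = K·8FD/(πd³) → F_max = τ_allow·πd³/(8DK)
F_max = 317·π·10.8³/(8·94.0·1.1680) = 1.2545e+06/878.35 = 1428.3 N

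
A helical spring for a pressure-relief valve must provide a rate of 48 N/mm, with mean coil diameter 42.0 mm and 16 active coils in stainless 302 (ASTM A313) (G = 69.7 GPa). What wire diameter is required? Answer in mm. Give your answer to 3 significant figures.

d = (8D³N_a·k / G)^(1/4) = (8·42.0³·16·48 / (69.7×10³))^0.25
  = (6530.8)^0.25 = 8.9896 mm

8.99 mm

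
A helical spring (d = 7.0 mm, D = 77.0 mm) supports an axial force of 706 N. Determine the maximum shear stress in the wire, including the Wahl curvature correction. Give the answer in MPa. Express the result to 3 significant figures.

Spring index C = D/d = 77.0/7.0 = 11.0000
K_W = (4C−1)/(4C−4) + 0.615/C = 43.000/40.000 + 0.0559 = 1.1309
τ₀ = 8FD/(πd³) = 8·706·77.0/(π·7.0³) = 434896/1077.6 = 403.59 MPa
τ_max = K·τ₀ = 1.1309 × 403.59 = 456.42 MPa

456 MPa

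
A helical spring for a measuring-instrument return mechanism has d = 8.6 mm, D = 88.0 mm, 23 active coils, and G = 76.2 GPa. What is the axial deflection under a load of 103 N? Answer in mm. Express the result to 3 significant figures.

k = Gd⁴/(8D³N_a) = (76.2×10³)(8.6⁴)/(8·88.0³·23) = 3.3242 N/mm
δ = F/k = 103 / 3.3242 = 30.985 mm

31.0 mm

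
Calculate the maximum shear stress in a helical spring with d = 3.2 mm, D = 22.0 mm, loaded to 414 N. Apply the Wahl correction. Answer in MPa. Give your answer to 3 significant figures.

Spring index C = D/d = 22.0/3.2 = 6.8750
K_W = (4C−1)/(4C−4) + 0.615/C = 26.500/23.500 + 0.0895 = 1.2171
τ₀ = 8FD/(πd³) = 8·414·22.0/(π·3.2³) = 72864/102.94 = 707.8 MPa
τ_max = K·τ₀ = 1.2171 × 707.8 = 861.48 MPa

861 MPa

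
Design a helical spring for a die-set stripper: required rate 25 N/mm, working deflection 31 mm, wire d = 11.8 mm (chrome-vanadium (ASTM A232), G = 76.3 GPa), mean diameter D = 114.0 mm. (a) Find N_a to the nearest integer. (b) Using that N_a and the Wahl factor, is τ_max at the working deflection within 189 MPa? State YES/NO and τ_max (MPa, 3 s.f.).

N_a = Gd⁴/(8D³k) = (76.3×10³)(11.8⁴)/(8·114.0³·25) = 4.992 → N_a = 5
Actual rate k = Gd⁴/(8D³·5) = 24.962 N/mm
Working load F = kδ = 24.962·31 = 773.82 N
C = 114.0/11.8 = 9.6610; K_W = (4C−1)/(4C−4)+0.615/C = 1.1503
τ_max = K_W·8FD/(πd³) = 1.1503·136.72 = 157.26 MPa
τ_max ≤ 189 MPa → acceptable

(a) 5 coils; (b) YES, τ_max = 157 MPa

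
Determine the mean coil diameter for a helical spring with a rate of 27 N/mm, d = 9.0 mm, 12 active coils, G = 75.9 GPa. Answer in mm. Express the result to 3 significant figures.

57.7 mm

D = (Gd⁴/(8N_a·k))^(1/3) = (75.9×10³·9.0⁴/(8·12·27))^(1/3)
  = (192122)^(1/3) = 57.7022 mm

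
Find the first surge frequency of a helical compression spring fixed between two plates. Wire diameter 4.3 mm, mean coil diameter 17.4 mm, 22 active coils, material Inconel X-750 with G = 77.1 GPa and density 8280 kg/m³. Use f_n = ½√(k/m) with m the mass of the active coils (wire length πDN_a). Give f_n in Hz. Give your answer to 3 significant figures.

222 Hz

k = Gd⁴/(8D³N_a) = (77.1×10³)(4.3⁴)/(8·17.4³·22) = 28.429 N/mm = 28429 N/m
Wire length L = πDN_a = π·17.4·22 = 1202.6 mm
m = ρ·(πd²/4)·L = 8280 × 14.522×10⁻⁶ m² × 1.2026 m = 0.1446 kg
f_n = ½√(k/m) = 0.5·√(28429/0.1446) = 0.5·√(1.966e+05) = 221.7 Hz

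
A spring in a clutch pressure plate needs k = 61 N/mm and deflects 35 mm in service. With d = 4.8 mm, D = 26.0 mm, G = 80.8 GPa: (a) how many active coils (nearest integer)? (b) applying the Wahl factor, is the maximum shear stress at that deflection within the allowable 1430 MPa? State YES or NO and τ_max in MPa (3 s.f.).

(a) 5 coils; (b) NO, τ_max = 1640 MPa

N_a = Gd⁴/(8D³k) = (80.8×10³)(4.8⁴)/(8·26.0³·61) = 5.001 → N_a = 5
Actual rate k = Gd⁴/(8D³·5) = 61.009 N/mm
Working load F = kδ = 61.009·35 = 2135.3 N
C = 26.0/4.8 = 5.4167; K_W = (4C−1)/(4C−4)+0.615/C = 1.2833
τ_max = K_W·8FD/(πd³) = 1.2833·1278.4 = 1640.6 MPa
τ_max > 1430 MPa → exceeds allowable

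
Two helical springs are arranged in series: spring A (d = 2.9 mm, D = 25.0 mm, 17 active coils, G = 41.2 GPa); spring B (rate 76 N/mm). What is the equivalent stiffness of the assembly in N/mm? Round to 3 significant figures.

k_A = Gd⁴/(8D³N_a) = (41.2×10³)(2.9⁴)/(8·25.0³·17) = 1.3713 N/mm
Series: 1/k_eq = 1/1.3713 + 1/76 = 0.7424; k_eq = 1.347 N/mm

1.35 N/mm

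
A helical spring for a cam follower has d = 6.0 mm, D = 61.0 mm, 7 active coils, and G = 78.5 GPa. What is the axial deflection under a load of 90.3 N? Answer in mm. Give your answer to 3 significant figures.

11.3 mm

k = Gd⁴/(8D³N_a) = (78.5×10³)(6.0⁴)/(8·61.0³·7) = 8.0038 N/mm
δ = F/k = 90.3 / 8.0038 = 11.282 mm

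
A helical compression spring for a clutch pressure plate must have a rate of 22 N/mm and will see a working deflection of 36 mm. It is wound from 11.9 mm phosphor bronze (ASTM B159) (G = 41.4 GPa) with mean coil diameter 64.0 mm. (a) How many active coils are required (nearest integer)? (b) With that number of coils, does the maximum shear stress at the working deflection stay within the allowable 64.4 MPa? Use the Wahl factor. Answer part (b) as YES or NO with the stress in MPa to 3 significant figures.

N_a = Gd⁴/(8D³k) = (41.4×10³)(11.9⁴)/(8·64.0³·22) = 17.99 → N_a = 18
Actual rate k = Gd⁴/(8D³·18) = 21.993 N/mm
Working load F = kδ = 21.993·36 = 791.75 N
C = 64.0/11.9 = 5.3782; K_W = (4C−1)/(4C−4)+0.615/C = 1.2857
τ_max = K_W·8FD/(πd³) = 1.2857·76.572 = 98.445 MPa
τ_max > 64.4 MPa → exceeds allowable

(a) 18 coils; (b) NO, τ_max = 98.4 MPa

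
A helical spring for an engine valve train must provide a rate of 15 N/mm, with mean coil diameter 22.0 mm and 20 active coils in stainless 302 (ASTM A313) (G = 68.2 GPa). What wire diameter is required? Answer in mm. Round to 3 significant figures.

d = (8D³N_a·k / G)^(1/4) = (8·22.0³·20·15 / (68.2×10³))^0.25
  = (374.71)^0.25 = 4.3997 mm

4.40 mm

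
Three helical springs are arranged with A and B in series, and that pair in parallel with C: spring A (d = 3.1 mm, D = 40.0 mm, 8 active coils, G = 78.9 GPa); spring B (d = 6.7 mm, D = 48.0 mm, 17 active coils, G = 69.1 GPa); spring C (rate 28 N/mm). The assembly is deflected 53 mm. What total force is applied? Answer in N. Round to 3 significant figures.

k_A = Gd⁴/(8D³N_a) = (78.9×10³)(3.1⁴)/(8·40.0³·8) = 1.779 N/mm
k_B = Gd⁴/(8D³N_a) = (69.1×10³)(6.7⁴)/(8·48.0³·17) = 9.2579 N/mm
Springs A,B series: k_AB = 1/(1/1.779+1/9.2579) = 1.4922 N/mm; parallel with C: k_eq = 1.4922+28 = 29.492 N/mm
F = k_eq·δ = 29.492·53 = 1563.1 N

1560 N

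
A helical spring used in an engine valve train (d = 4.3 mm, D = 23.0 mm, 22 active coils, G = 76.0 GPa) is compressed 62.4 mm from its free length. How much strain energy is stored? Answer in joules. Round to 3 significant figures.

k = Gd⁴/(8D³N_a) = (76.0×10³)(4.3⁴)/(8·23.0³·22) = 12.134 N/mm
U = ½kδ² = 0.5 × 12.134 × 62.4² = 23623 N·mm = 23.623 J

23.6 J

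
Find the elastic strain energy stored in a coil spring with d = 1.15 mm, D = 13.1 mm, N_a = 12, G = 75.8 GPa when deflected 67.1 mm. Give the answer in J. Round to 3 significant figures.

k = Gd⁴/(8D³N_a) = (75.8×10³)(1.15⁴)/(8·13.1³·12) = 0.61429 N/mm
U = ½kδ² = 0.5 × 0.61429 × 67.1² = 1382.9 N·mm = 1.3829 J

1.38 J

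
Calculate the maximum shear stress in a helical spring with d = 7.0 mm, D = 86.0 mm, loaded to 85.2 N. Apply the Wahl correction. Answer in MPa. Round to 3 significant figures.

Spring index C = D/d = 86.0/7.0 = 12.2857
K_W = (4C−1)/(4C−4) + 0.615/C = 48.143/45.143 + 0.0501 = 1.1165
τ₀ = 8FD/(πd³) = 8·85.2·86.0/(π·7.0³) = 58617.6/1077.6 = 54.398 MPa
τ_max = K·τ₀ = 1.1165 × 54.398 = 60.736 MPa

60.7 MPa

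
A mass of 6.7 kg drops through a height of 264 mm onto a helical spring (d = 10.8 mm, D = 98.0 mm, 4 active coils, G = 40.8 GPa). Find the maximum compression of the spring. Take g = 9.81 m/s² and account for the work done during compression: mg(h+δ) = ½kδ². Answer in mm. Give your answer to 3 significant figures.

47.1 mm

k = Gd⁴/(8D³N_a) = (40.8×10³)(10.8⁴)/(8·98.0³·4) = 18.43 N/mm
W = mg = 6.7 × 9.81 = 65.727 N
½kδ² − Wδ − Wh = 0 → δ = (W + √(W² + 2kWh))/k
δ = (65.727 + √(4320 + 639594))/18.43 = (65.727 + 802.44)/18.43 = 47.106 mm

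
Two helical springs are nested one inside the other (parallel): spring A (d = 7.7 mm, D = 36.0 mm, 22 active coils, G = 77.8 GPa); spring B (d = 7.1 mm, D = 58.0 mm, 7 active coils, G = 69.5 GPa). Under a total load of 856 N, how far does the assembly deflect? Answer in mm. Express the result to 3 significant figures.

17.3 mm

k_A = Gd⁴/(8D³N_a) = (77.8×10³)(7.7⁴)/(8·36.0³·22) = 33.306 N/mm
k_B = Gd⁴/(8D³N_a) = (69.5×10³)(7.1⁴)/(8·58.0³·7) = 16.164 N/mm
Parallel: k_eq = 33.306 + 16.164 = 49.47 N/mm
δ = F/k_eq = 856/49.47 = 17.303 mm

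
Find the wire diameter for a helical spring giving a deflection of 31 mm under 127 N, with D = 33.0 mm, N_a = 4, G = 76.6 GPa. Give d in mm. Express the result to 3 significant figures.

Required rate k = F/δ = 127/31 = 4.0968 N/mm
d = (8D³N_a·k / G)^(1/4) = (8·33.0³·4·4.0968 / (76.6×10³))^0.25
  = (61.504)^0.25 = 2.8004 mm

2.80 mm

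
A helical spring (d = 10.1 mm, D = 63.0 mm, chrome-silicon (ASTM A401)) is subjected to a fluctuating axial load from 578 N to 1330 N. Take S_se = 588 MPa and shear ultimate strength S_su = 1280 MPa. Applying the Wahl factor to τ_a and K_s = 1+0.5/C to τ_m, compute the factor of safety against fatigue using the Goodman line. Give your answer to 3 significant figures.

C = D/d = 63.0/10.1 = 6.2376; K_W = (4C−1)/(4C−4)+0.615/C = 1.2418; K_s = 1+0.5/C = 1.0802
F_a = (F_max−F_min)/2 = 376 N; F_m = (F_max+F_min)/2 = 954 N
τ_a = K_W·8F_aD/(πd³) = 1.2418 × 58.547 = 72.703 MPa
τ_m = K_s·8F_mD/(πd³) = 1.0802 × 148.55 = 160.45 MPa
Goodman: 1/n_f = τ_a/S_se + τ_m/S_su = 72.703/588 + 160.45/1280 = 0.12364 + 0.12536 = 0.249
n_f = 1/0.249 = 4.016

4.02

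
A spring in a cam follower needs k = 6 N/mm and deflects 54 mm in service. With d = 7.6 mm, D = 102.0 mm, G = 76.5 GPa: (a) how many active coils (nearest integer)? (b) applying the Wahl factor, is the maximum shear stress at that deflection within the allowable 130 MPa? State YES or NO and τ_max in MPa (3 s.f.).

(a) 5 coils; (b) NO, τ_max = 213 MPa

N_a = Gd⁴/(8D³k) = (76.5×10³)(7.6⁴)/(8·102.0³·6) = 5.01 → N_a = 5
Actual rate k = Gd⁴/(8D³·5) = 6.0125 N/mm
Working load F = kδ = 6.0125·54 = 324.68 N
C = 102.0/7.6 = 13.4211; K_W = (4C−1)/(4C−4)+0.615/C = 1.1062
τ_max = K_W·8FD/(πd³) = 1.1062·192.11 = 212.51 MPa
τ_max > 130 MPa → exceeds allowable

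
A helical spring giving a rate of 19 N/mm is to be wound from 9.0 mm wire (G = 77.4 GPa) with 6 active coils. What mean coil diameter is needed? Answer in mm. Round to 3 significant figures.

82.3 mm

D = (Gd⁴/(8N_a·k))^(1/3) = (77.4×10³·9.0⁴/(8·6·19))^(1/3)
  = (556822)^(1/3) = 82.2695 mm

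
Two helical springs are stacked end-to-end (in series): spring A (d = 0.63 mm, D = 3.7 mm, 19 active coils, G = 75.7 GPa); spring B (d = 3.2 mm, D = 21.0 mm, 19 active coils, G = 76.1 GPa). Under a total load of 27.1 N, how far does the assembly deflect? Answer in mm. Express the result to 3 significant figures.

k_A = Gd⁴/(8D³N_a) = (75.7×10³)(0.63⁴)/(8·3.7³·19) = 1.5488 N/mm
k_B = Gd⁴/(8D³N_a) = (76.1×10³)(3.2⁴)/(8·21.0³·19) = 5.6687 N/mm
Series: 1/k_eq = 1/1.5488 + 1/5.6687 = 0.82205; k_eq = 1.2165 N/mm
δ = F/k_eq = 27.1/1.2165 = 22.277 mm

22.3 mm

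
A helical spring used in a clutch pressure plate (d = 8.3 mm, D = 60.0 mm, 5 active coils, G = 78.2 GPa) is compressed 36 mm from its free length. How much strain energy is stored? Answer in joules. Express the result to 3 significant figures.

k = Gd⁴/(8D³N_a) = (78.2×10³)(8.3⁴)/(8·60.0³·5) = 42.954 N/mm
U = ½kδ² = 0.5 × 42.954 × 36² = 27834 N·mm = 27.834 J

27.8 J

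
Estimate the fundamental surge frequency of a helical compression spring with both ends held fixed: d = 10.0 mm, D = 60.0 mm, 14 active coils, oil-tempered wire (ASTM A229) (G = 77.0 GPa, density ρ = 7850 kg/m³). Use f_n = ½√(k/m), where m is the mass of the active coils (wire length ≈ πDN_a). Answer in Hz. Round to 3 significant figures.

69.9 Hz

k = Gd⁴/(8D³N_a) = (77.0×10³)(10.0⁴)/(8·60.0³·14) = 31.829 N/mm = 31829 N/m
Wire length L = πDN_a = π·60.0·14 = 2638.9 mm
m = ρ·(πd²/4)·L = 7850 × 78.54×10⁻⁶ m² × 2.6389 m = 1.627 kg
f_n = ½√(k/m) = 0.5·√(31829/1.627) = 0.5·√(19563) = 69.933 Hz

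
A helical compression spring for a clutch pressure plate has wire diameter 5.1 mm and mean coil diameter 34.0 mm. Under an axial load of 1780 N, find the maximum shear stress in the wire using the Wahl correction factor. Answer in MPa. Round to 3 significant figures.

1420 MPa

Spring index C = D/d = 34.0/5.1 = 6.6667
K_W = (4C−1)/(4C−4) + 0.615/C = 25.667/22.667 + 0.0922 = 1.2246
τ₀ = 8FD/(πd³) = 8·1780·34.0/(π·5.1³) = 484160/416.74 = 1161.8 MPa
τ_max = K·τ₀ = 1.2246 × 1161.8 = 1422.7 MPa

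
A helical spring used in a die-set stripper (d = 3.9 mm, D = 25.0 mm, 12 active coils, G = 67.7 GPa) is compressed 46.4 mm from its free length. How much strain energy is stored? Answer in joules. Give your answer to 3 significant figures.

11.2 J

k = Gd⁴/(8D³N_a) = (67.7×10³)(3.9⁴)/(8·25.0³·12) = 10.441 N/mm
U = ½kδ² = 0.5 × 10.441 × 46.4² = 11240 N·mm = 11.24 J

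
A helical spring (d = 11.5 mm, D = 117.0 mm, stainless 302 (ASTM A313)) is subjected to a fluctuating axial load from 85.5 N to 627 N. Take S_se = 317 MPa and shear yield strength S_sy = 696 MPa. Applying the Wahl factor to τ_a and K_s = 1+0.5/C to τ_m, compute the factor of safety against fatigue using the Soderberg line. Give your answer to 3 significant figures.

3.37

C = D/d = 117.0/11.5 = 10.1739; K_W = (4C−1)/(4C−4)+0.615/C = 1.1422; K_s = 1+0.5/C = 1.0491
F_a = (F_max−F_min)/2 = 270.75 N; F_m = (F_max+F_min)/2 = 356.25 N
τ_a = K_W·8F_aD/(πd³) = 1.1422 × 53.04 = 60.582 MPa
τ_m = K_s·8F_mD/(πd³) = 1.0491 × 69.789 = 73.219 MPa
Soderberg: 1/n_f = τ_a/S_se + τ_m/S_sy = 60.582/317 + 73.219/696 = 0.19111 + 0.10520 = 0.29631
n_f = 1/0.29631 = 3.375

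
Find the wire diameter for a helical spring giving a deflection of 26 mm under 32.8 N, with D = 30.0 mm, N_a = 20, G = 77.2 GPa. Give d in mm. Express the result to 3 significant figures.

Required rate k = F/δ = 32.8/26 = 1.2615 N/mm
d = (8D³N_a·k / G)^(1/4) = (8·30.0³·20·1.2615 / (77.2×10³))^0.25
  = (70.594)^0.25 = 2.8986 mm

2.90 mm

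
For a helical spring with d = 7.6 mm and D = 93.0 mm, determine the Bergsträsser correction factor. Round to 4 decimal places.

C = D/d = 93.0/7.6 = 12.2368
K_B = (4C+2)/(4C−3) = 50.947/45.947 = 1.1088

1.1088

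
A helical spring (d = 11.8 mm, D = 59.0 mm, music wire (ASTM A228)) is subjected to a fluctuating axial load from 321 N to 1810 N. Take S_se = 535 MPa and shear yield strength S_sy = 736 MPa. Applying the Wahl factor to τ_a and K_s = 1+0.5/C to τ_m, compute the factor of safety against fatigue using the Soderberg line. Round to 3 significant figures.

3.20

C = D/d = 59.0/11.8 = 5.0000; K_W = (4C−1)/(4C−4)+0.615/C = 1.3105; K_s = 1+0.5/C = 1.1000
F_a = (F_max−F_min)/2 = 744.5 N; F_m = (F_max+F_min)/2 = 1065.5 N
τ_a = K_W·8F_aD/(πd³) = 1.3105 × 68.079 = 89.217 MPa
τ_m = K_s·8F_mD/(πd³) = 1.1000 × 97.432 = 107.17 MPa
Soderberg: 1/n_f = τ_a/S_se + τ_m/S_sy = 89.217/535 + 107.17/736 = 0.16676 + 0.14562 = 0.31238
n_f = 1/0.31238 = 3.201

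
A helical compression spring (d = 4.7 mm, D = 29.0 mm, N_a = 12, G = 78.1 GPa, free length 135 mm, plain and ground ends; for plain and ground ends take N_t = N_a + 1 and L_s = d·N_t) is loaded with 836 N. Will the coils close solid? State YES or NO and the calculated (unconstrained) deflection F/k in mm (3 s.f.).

NO, δ = 51.4 mm

k = Gd⁴/(8D³N_a) = (78.1×10³)(4.7⁴)/(8·29.0³·12) = 16.277 N/mm
N_t = 13; L_s = 4.7·13 = 61.1 mm; δ_solid = L₀ − L_s = 135 − 61.1 = 73.9 mm
δ = F/k = 836/16.277 = 51.36 mm
δ < δ_solid → spring does not go solid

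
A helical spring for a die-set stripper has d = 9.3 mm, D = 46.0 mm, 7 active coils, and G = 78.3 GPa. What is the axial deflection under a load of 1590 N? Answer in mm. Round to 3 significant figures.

14.8 mm

k = Gd⁴/(8D³N_a) = (78.3×10³)(9.3⁴)/(8·46.0³·7) = 107.46 N/mm
δ = F/k = 1590 / 107.46 = 14.797 mm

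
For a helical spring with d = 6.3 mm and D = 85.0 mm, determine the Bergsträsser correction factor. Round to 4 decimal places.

1.0981

C = D/d = 85.0/6.3 = 13.4921
K_B = (4C+2)/(4C−3) = 55.968/50.968 = 1.0981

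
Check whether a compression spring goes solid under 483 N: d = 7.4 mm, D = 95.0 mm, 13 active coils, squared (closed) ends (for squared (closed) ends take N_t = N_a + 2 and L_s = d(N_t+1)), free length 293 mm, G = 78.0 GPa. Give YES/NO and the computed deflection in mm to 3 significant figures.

k = Gd⁴/(8D³N_a) = (78.0×10³)(7.4⁴)/(8·95.0³·13) = 2.6231 N/mm
N_t = 15; L_s = 7.4·16 = 118.4 mm; δ_solid = L₀ − L_s = 293 − 118.4 = 174.6 mm
δ = F/k = 483/2.6231 = 184.13 mm
δ ≥ δ_solid → spring goes solid

YES, δ = 184 mm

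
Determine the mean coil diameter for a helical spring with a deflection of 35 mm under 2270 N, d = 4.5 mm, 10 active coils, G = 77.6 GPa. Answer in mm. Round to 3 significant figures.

Required rate k = F/δ = 2270/35 = 64.857 N/mm
D = (Gd⁴/(8N_a·k))^(1/3) = (77.6×10³·4.5⁴/(8·10·64.857))^(1/3)
  = (6132.87)^(1/3) = 18.3044 mm

18.3 mm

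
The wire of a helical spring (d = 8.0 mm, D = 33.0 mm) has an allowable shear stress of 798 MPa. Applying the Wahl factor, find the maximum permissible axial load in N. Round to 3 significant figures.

3500 N

C = D/d = 33.0/8.0 = 4.1250
K_W = (4C−1)/(4C−4) + 0.615/C = 15.500/12.500 + 0.1491 = 1.3891
τ_max = K·8FD/(πd³) → F_max = τ_allow·πd³/(8DK)
F_max = 798·π·8.0³/(8·33.0·1.3891) = 1.2836e+06/366.72 = 3500.2 N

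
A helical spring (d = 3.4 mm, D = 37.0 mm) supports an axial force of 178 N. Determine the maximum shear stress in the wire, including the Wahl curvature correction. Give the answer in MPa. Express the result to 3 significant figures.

483 MPa

Spring index C = D/d = 37.0/3.4 = 10.8824
K_W = (4C−1)/(4C−4) + 0.615/C = 42.529/39.529 + 0.0565 = 1.1324
τ₀ = 8FD/(πd³) = 8·178·37.0/(π·3.4³) = 52688/123.48 = 426.7 MPa
τ_max = K·τ₀ = 1.1324 × 426.7 = 483.2 MPa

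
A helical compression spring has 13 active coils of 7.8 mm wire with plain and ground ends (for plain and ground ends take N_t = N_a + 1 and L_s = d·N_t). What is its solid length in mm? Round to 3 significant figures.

plain and ground ends: N_t = N_a + 1 = 13 + 1 = 14
L_s = d·N_t = 7.8 × 14 = 109.2 mm

109 mm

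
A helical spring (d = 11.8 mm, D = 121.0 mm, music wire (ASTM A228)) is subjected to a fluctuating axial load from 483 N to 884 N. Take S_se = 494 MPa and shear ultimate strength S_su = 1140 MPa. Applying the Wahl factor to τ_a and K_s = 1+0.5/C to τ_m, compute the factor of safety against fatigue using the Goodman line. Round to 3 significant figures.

C = D/d = 121.0/11.8 = 10.2542; K_W = (4C−1)/(4C−4)+0.615/C = 1.1410; K_s = 1+0.5/C = 1.0488
F_a = (F_max−F_min)/2 = 200.5 N; F_m = (F_max+F_min)/2 = 683.5 N
τ_a = K_W·8F_aD/(πd³) = 1.1410 × 37.601 = 42.903 MPa
τ_m = K_s·8F_mD/(πd³) = 1.0488 × 128.18 = 134.43 MPa
Goodman: 1/n_f = τ_a/S_se + τ_m/S_su = 42.903/494 + 134.43/1140 = 0.08685 + 0.11792 = 0.20477
n_f = 1/0.20477 = 4.884

4.88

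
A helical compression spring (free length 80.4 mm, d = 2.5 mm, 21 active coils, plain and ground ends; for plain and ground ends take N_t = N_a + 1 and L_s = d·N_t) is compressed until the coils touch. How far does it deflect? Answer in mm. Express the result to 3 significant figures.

N_t = 22; L_s = 2.5·22 = 55 mm
δ_solid = L₀ − L_s = 80.4 − 55 = 25.4 mm

25.4 mm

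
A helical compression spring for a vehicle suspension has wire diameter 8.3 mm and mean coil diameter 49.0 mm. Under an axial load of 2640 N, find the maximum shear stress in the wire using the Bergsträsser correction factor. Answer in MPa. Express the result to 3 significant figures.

Spring index C = D/d = 49.0/8.3 = 5.9036
K_B = (4C+2)/(4C−3) = 25.614/20.614 = 1.2425
τ₀ = 8FD/(πd³) = 8·2640·49.0/(π·8.3³) = 1.03488e+06/1796.3 = 576.11 MPa
τ_max = K·τ₀ = 1.2425 × 576.11 = 715.85 MPa

716 MPa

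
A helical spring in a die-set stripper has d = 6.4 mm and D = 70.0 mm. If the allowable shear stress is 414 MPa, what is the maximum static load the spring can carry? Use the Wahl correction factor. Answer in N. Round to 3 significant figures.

538 N

C = D/d = 70.0/6.4 = 10.9375
K_W = (4C−1)/(4C−4) + 0.615/C = 42.750/39.750 + 0.0562 = 1.1317
τ_max = K·8FD/(πd³) → F_max = τ_allow·πd³/(8DK)
F_max = 414·π·6.4³/(8·70.0·1.1317) = 3.4095e+05/633.75 = 537.99 N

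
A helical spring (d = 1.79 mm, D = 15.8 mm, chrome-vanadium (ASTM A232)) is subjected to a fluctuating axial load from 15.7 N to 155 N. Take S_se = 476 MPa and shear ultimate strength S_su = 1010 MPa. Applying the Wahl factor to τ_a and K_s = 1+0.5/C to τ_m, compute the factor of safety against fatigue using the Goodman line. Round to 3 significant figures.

0.549

C = D/d = 15.8/1.79 = 8.8268; K_W = (4C−1)/(4C−4)+0.615/C = 1.1655; K_s = 1+0.5/C = 1.0566
F_a = (F_max−F_min)/2 = 69.65 N; F_m = (F_max+F_min)/2 = 85.35 N
τ_a = K_W·8F_aD/(πd³) = 1.1655 × 488.61 = 569.47 MPa
τ_m = K_s·8F_mD/(πd³) = 1.0566 × 598.74 = 632.66 MPa
Goodman: 1/n_f = τ_a/S_se + τ_m/S_su = 569.47/476 + 632.66/1010 = 1.19637 + 0.62640 = 1.8228
n_f = 1/1.8228 = 0.5486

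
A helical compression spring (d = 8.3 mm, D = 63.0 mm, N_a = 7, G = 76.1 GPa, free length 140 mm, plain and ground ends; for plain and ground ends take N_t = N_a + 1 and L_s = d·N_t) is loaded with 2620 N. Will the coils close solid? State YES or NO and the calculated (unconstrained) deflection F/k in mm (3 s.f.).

k = Gd⁴/(8D³N_a) = (76.1×10³)(8.3⁴)/(8·63.0³·7) = 25.792 N/mm
N_t = 8; L_s = 8.3·8 = 66.4 mm; δ_solid = L₀ − L_s = 140 − 66.4 = 73.6 mm
δ = F/k = 2620/25.792 = 101.58 mm
δ ≥ δ_solid → spring goes solid

YES, δ = 102 mm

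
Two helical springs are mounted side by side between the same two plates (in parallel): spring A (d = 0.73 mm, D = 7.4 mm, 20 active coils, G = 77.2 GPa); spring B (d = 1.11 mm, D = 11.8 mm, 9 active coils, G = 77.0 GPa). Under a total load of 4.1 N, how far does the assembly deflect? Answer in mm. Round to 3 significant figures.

3.09 mm

k_A = Gd⁴/(8D³N_a) = (77.2×10³)(0.73⁴)/(8·7.4³·20) = 0.33814 N/mm
k_B = Gd⁴/(8D³N_a) = (77.0×10³)(1.11⁴)/(8·11.8³·9) = 0.98811 N/mm
Parallel: k_eq = 0.33814 + 0.98811 = 1.3262 N/mm
δ = F/k_eq = 4.1/1.3262 = 3.0914 mm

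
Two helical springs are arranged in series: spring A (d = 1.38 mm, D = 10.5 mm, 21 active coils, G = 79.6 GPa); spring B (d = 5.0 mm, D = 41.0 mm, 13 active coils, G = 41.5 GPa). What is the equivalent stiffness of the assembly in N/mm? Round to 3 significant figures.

1.05 N/mm

k_A = Gd⁴/(8D³N_a) = (79.6×10³)(1.38⁴)/(8·10.5³·21) = 1.4844 N/mm
k_B = Gd⁴/(8D³N_a) = (41.5×10³)(5.0⁴)/(8·41.0³·13) = 3.6186 N/mm
Series: 1/k_eq = 1/1.4844 + 1/3.6186 = 0.95002; k_eq = 1.0526 N/mm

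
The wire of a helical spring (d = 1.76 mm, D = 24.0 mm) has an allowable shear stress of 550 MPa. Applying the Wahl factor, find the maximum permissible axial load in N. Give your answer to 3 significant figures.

44.4 N

C = D/d = 24.0/1.76 = 13.6364
K_W = (4C−1)/(4C−4) + 0.615/C = 53.545/50.545 + 0.0451 = 1.1045
τ_max = K·8FD/(πd³) → F_max = τ_allow·πd³/(8DK)
F_max = 550·π·1.76³/(8·24.0·1.1045) = 9420/212.05 = 44.422 N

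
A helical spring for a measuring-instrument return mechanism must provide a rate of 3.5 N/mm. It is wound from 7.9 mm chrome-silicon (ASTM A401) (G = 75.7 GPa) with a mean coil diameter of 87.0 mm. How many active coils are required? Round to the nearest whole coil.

N_a = Gd⁴/(8D³k) = (75.7×10³ × 7.9⁴)/(8 × 87.0³ × 3.5)
    = 2.94852e+08 / 1.84381e+07 = 15.99 → 16 coils

16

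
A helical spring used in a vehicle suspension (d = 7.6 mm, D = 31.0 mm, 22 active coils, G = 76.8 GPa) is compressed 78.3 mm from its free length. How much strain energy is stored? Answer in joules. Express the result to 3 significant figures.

k = Gd⁴/(8D³N_a) = (76.8×10³)(7.6⁴)/(8·31.0³·22) = 48.867 N/mm
U = ½kδ² = 0.5 × 48.867 × 78.3² = 1.498e+05 N·mm = 149.8 J

150 J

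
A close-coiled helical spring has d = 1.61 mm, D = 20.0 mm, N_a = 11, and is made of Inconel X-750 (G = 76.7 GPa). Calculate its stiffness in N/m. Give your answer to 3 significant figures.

732 N/m

k = Gd⁴/(8D³N_a) = (76.7×10³ × 1.61⁴) / (8 × 20.0³ × 11)
  = 515346 / 704000 = 0.73203 N/mm = 732.03 N/m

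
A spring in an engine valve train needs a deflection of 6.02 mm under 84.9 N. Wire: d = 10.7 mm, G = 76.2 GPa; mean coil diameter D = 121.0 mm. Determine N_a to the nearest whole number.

5

Required rate k = F/δ = 84.9/6.02 = 14.103 N/mm
N_a = Gd⁴/(8D³k) = (76.2×10³ × 10.7⁴)/(8 × 121.0³ × 14.103)
    = 9.98827e+08 / 1.99874e+08 = 4.997 → 5 coils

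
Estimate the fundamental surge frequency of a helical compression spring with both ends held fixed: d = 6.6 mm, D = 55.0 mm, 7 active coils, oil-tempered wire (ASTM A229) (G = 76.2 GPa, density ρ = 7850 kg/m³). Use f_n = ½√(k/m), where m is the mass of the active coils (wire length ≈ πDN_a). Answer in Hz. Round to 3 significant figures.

109 Hz

k = Gd⁴/(8D³N_a) = (76.2×10³)(6.6⁴)/(8·55.0³·7) = 15.519 N/mm = 15519 N/m
Wire length L = πDN_a = π·55.0·7 = 1209.5 mm
m = ρ·(πd²/4)·L = 7850 × 34.212×10⁻⁶ m² × 1.2095 m = 0.32483 kg
f_n = ½√(k/m) = 0.5·√(15519/0.32483) = 0.5·√(47775) = 109.29 Hz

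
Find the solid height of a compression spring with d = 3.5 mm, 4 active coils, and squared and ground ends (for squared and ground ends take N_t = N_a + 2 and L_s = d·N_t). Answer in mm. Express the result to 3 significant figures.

21.0 mm

squared and ground ends: N_t = N_a + 2 = 4 + 2 = 6
L_s = d·N_t = 3.5 × 6 = 21 mm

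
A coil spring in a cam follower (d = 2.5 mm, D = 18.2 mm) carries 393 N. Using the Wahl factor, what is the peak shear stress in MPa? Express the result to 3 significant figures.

1400 MPa

Spring index C = D/d = 18.2/2.5 = 7.2800
K_W = (4C−1)/(4C−4) + 0.615/C = 28.120/25.120 + 0.0845 = 1.2039
τ₀ = 8FD/(πd³) = 8·393·18.2/(π·2.5³) = 57220.8/49.087 = 1165.7 MPa
τ_max = K·τ₀ = 1.2039 × 1165.7 = 1403.4 MPa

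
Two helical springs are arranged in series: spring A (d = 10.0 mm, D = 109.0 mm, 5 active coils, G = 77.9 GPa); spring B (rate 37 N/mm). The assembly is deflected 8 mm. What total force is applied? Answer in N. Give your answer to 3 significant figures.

k_A = Gd⁴/(8D³N_a) = (77.9×10³)(10.0⁴)/(8·109.0³·5) = 15.038 N/mm
Series: 1/k_eq = 1/15.038 + 1/37 = 0.093524; k_eq = 10.692 N/mm
F = k_eq·δ = 10.692·8 = 85.54 N

85.5 N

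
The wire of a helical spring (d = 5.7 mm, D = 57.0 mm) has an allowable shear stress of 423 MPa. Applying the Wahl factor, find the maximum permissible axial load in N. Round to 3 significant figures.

471 N

C = D/d = 57.0/5.7 = 10.0000
K_W = (4C−1)/(4C−4) + 0.615/C = 39.000/36.000 + 0.0615 = 1.1448
τ_max = K·8FD/(πd³) → F_max = τ_allow·πd³/(8DK)
F_max = 423·π·5.7³/(8·57.0·1.1448) = 2.461e+05/522.04 = 471.42 N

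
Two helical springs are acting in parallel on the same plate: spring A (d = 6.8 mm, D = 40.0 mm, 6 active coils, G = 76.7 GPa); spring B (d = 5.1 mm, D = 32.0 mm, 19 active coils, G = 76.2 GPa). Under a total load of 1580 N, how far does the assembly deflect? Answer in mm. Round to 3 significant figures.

24.8 mm

k_A = Gd⁴/(8D³N_a) = (76.7×10³)(6.8⁴)/(8·40.0³·6) = 53.384 N/mm
k_B = Gd⁴/(8D³N_a) = (76.2×10³)(5.1⁴)/(8·32.0³·19) = 10.35 N/mm
Parallel: k_eq = 53.384 + 10.35 = 63.734 N/mm
δ = F/k_eq = 1580/63.734 = 24.791 mm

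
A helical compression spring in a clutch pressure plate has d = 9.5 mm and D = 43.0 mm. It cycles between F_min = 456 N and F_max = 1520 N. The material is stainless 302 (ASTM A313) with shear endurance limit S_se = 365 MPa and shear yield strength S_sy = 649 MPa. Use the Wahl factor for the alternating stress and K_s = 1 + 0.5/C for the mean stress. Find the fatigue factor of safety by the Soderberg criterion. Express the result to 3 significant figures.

C = D/d = 43.0/9.5 = 4.5263; K_W = (4C−1)/(4C−4)+0.615/C = 1.3486; K_s = 1+0.5/C = 1.1105
F_a = (F_max−F_min)/2 = 532 N; F_m = (F_max+F_min)/2 = 988 N
τ_a = K_W·8F_aD/(πd³) = 1.3486 × 67.944 = 91.626 MPa
τ_m = K_s·8F_mD/(πd³) = 1.1105 × 126.18 = 140.12 MPa
Soderberg: 1/n_f = τ_a/S_se + τ_m/S_sy = 91.626/365 + 140.12/649 = 0.25103 + 0.21590 = 0.46693
n_f = 1/0.46693 = 2.142

2.14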